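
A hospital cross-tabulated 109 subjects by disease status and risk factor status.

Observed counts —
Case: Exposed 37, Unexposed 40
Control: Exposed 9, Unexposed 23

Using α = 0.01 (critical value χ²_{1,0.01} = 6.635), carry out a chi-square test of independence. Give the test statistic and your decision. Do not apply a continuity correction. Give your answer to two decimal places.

Row totals: 77, 32. Column totals: 46, 63. Grand total N = 109.
Expected counts (row total × column total / N):
  Case, Exposed: 77×46/109 = 32.495
  Case, Unexposed: 77×63/109 = 44.505
  Control, Exposed: 32×46/109 = 13.505
  Control, Unexposed: 32×63/109 = 18.495
Contributions (O − E)²/E:
  (37 − 32.495)²/32.495 = 0.6246
  (40 − 44.505)²/44.505 = 0.4560
  (9 − 13.505)²/13.505 = 1.5028
  (23 − 18.495)²/18.495 = 1.0973
χ² = 0.6246 + 0.4560 + 1.5028 + 1.0973 = 3.68
df = (2−1)(2−1) = 1. Since 3.68 < 6.635, fail to reject the null hypothesis of independence at α = 0.01.

3.68; fail to reject H₀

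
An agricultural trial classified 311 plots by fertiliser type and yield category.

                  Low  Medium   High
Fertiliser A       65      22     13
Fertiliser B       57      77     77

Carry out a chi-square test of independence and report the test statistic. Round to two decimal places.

42.37

Row totals: 100, 211. Column totals: 122, 99, 90. Grand total N = 311.
Expected counts (row total × column total / N):
  Fertiliser A, Low: 100×122/311 = 39.228
  Fertiliser A, Medium: 100×99/311 = 31.833
  Fertiliser A, High: 100×90/311 = 28.939
  Fertiliser B, Low: 211×122/311 = 82.772
  Fertiliser B, Medium: 211×99/311 = 67.167
  Fertiliser B, High: 211×90/311 = 61.061
Contributions (O − E)²/E:
  (65 − 39.228)²/39.228 = 16.9317
  (22 − 31.833)²/31.833 = 3.0373
  (13 − 28.939)²/28.939 = 8.7789
  (57 − 82.772)²/82.772 = 8.0244
  (77 − 67.167)²/67.167 = 1.4395
  (77 − 61.061)²/61.061 = 4.1606
χ² = 16.9317 + 3.0373 + 8.7789 + 8.0244 + 1.4395 + 4.1606 = 42.37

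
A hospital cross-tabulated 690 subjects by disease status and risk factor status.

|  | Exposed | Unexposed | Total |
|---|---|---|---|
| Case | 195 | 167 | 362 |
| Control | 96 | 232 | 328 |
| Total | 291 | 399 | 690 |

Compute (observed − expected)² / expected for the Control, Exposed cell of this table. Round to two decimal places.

Row total (Control) = 328; column total (Exposed) = 291; N = 690.
Expected count E = 328 × 291 / 690 = 138.330.
Contribution = (O − E)²/E = (96 − 138.330)² / 138.330 = 12.95.

12.95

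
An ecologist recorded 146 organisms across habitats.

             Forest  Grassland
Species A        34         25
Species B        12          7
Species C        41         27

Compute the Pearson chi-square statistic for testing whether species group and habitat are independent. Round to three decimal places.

Row totals: 59, 19, 68. Column totals: 87, 59. Grand total N = 146.
Expected counts (row total × column total / N):
  Species A, Forest: 59×87/146 = 35.1575
  Species A, Grassland: 59×59/146 = 23.8425
  Species B, Forest: 19×87/146 = 11.3219
  Species B, Grassland: 19×59/146 = 7.6781
  Species C, Forest: 68×87/146 = 40.5205
  Species C, Grassland: 68×59/146 = 27.4795
Contributions (O − E)²/E:
  (34 − 35.1575)²/35.1575 = 0.0381
  (25 − 23.8425)²/23.8425 = 0.0562
  (12 − 11.3219)²/11.3219 = 0.0406
  (7 − 7.6781)²/7.6781 = 0.0599
  (41 − 40.5205)²/40.5205 = 0.0057
  (27 − 27.4795)²/27.4795 = 0.0084
χ² = 0.0381 + 0.0562 + 0.0406 + 0.0599 + 0.0057 + 0.0084 = 0.209

0.209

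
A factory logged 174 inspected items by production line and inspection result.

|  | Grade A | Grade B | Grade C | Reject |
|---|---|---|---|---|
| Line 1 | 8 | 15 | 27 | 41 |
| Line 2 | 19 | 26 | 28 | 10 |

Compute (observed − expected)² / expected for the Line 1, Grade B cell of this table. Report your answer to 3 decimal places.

Row total (Line 1) = 91; column total (Grade B) = 41; N = 174.
Expected count E = 91 × 41 / 174 = 21.4425.
Contribution = (O − E)²/E = (15 − 21.4425)² / 21.4425 = 1.936.

1.936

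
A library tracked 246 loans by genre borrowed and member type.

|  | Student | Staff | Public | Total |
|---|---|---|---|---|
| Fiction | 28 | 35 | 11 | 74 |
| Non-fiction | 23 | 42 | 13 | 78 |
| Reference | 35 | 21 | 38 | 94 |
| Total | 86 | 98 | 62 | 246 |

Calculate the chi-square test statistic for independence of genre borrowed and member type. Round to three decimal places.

Grand total N = 246.
Expected counts (row total × column total / N):
  Fiction, Student: 74×86/246 = 25.8699
  Fiction, Staff: 74×98/246 = 29.4797
  Fiction, Public: 74×62/246 = 18.6504
  Non-fiction, Student: 78×86/246 = 27.2683
  Non-fiction, Staff: 78×98/246 = 31.0732
  Non-fiction, Public: 78×62/246 = 19.6585
  Reference, Student: 94×86/246 = 32.8618
  Reference, Staff: 94×98/246 = 37.4472
  Reference, Public: 94×62/246 = 23.6911
Contributions (O − E)²/E:
  (28 − 25.8699)²/25.8699 = 0.1754
  (35 − 29.4797)²/29.4797 = 1.0337
  (11 − 18.6504)²/18.6504 = 3.1382
  (23 − 27.2683)²/27.2683 = 0.6681
  (42 − 31.0732)²/31.0732 = 3.8424
  (13 − 19.6585)²/19.6585 = 2.2553
  (35 − 32.8618)²/32.8618 = 0.1391
  (21 − 37.4472)²/37.4472 = 7.2238
  (38 − 23.6911)²/23.6911 = 8.6423
χ² = 0.1754 + 1.0337 + 3.1382 + 0.6681 + 3.8424 + 2.2553 + 0.1391 + 7.2238 + 8.6423 = 27.118

27.118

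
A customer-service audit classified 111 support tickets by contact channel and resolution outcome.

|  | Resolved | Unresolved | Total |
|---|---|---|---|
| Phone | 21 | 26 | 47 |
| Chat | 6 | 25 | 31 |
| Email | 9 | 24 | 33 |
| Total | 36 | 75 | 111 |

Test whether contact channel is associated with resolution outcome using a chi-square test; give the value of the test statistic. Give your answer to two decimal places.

6.04

Grand total N = 111.
Expected counts (row total × column total / N):
  Phone, Resolved: 47×36/111 = 15.243
  Phone, Unresolved: 47×75/111 = 31.757
  Chat, Resolved: 31×36/111 = 10.054
  Chat, Unresolved: 31×75/111 = 20.946
  Email, Resolved: 33×36/111 = 10.703
  Email, Unresolved: 33×75/111 = 22.297
Contributions (O − E)²/E:
  (21 − 15.243)²/15.243 = 2.1743
  (26 − 31.757)²/31.757 = 1.0436
  (6 − 10.054)²/10.054 = 1.6347
  (25 − 20.946)²/20.946 = 0.7846
  (9 − 10.703)²/10.703 = 0.2710
  (24 − 22.297)²/22.297 = 0.1301
χ² = 2.1743 + 1.0436 + 1.6347 + 0.7846 + 0.2710 + 0.1301 = 6.04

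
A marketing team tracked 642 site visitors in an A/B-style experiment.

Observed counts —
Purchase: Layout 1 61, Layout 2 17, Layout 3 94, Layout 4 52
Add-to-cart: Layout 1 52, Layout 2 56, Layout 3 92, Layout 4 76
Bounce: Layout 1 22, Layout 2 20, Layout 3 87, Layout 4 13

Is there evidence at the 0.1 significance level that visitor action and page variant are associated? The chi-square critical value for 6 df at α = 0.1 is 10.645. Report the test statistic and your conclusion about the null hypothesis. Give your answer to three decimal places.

52.486; reject H₀

Row totals: 224, 276, 142. Column totals: 135, 93, 273, 141. Grand total N = 642.
Expected counts (row total × column total / N):
  Purchase, Layout 1: 224×135/642 = 47.1028
  Purchase, Layout 2: 224×93/642 = 32.4486
  Purchase, Layout 3: 224×273/642 = 95.2523
  Purchase, Layout 4: 224×141/642 = 49.1963
  Add-to-cart, Layout 1: 276×135/642 = 58.0374
  Add-to-cart, Layout 2: 276×93/642 = 39.9813
  Add-to-cart, Layout 3: 276×273/642 = 117.3645
  Add-to-cart, Layout 4: 276×141/642 = 60.6168
  Bounce, Layout 1: 142×135/642 = 29.8598
  Bounce, Layout 2: 142×93/642 = 20.5701
  Bounce, Layout 3: 142×273/642 = 60.3832
  Bounce, Layout 4: 142×141/642 = 31.1869
Contributions (O − E)²/E:
  (61 − 47.1028)²/47.1028 = 4.1002
  (17 − 32.4486)²/32.4486 = 7.3550
  (94 − 95.2523)²/95.2523 = 0.0165
  (52 − 49.1963)²/49.1963 = 0.1598
  (52 − 58.0374)²/58.0374 = 0.6280
  (56 − 39.9813)²/39.9813 = 6.4180
  (92 − 117.3645)²/117.3645 = 5.4817
  (76 − 60.6168)²/60.6168 = 3.9039
  (22 − 29.8598)²/29.8598 = 2.0689
  (20 − 20.5701)²/20.5701 = 0.0158
  (87 − 60.3832)²/60.3832 = 11.7326
  (13 − 31.1869)²/31.1869 = 10.6058
χ² = 4.1002 + 7.3550 + 0.0165 + 0.1598 + 0.6280 + 6.4180 + 5.4817 + 3.9039 + 2.0689 + 0.0158 + 11.7326 + 10.6058 = 52.486
df = (3−1)(4−1) = 6. Since 52.486 > 10.645, reject the null hypothesis of independence at α = 0.1.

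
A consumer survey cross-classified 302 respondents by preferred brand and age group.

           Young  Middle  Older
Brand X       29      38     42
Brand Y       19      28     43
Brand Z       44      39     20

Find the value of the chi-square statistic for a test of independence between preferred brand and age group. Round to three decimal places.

20.631

Row totals: 109, 90, 103. Column totals: 92, 105, 105. Grand total N = 302.
Expected counts (row total × column total / N):
  Brand X, Young: 109×92/302 = 33.2053
  Brand X, Middle: 109×105/302 = 37.8974
  Brand X, Older: 109×105/302 = 37.8974
  Brand Y, Young: 90×92/302 = 27.4172
  Brand Y, Middle: 90×105/302 = 31.2914
  Brand Y, Older: 90×105/302 = 31.2914
  Brand Z, Young: 103×92/302 = 31.3775
  Brand Z, Middle: 103×105/302 = 35.8113
  Brand Z, Older: 103×105/302 = 35.8113
Contributions (O − E)²/E:
  (29 − 33.2053)²/33.2053 = 0.5326
  (38 − 37.8974)²/37.8974 = 0.0003
  (42 − 37.8974)²/37.8974 = 0.4441
  (19 − 27.4172)²/27.4172 = 2.5841
  (28 − 31.2914)²/31.2914 = 0.3462
  (43 − 31.2914)²/31.2914 = 4.3811
  (44 − 31.3775)²/31.3775 = 5.0778
  (39 − 35.8113)²/35.8113 = 0.2839
  (20 − 35.8113)²/35.8113 = 6.9810
χ² = 0.5326 + 0.0003 + 0.4441 + 2.5841 + 0.3462 + 4.3811 + 5.0778 + 0.2839 + 6.9810 = 20.631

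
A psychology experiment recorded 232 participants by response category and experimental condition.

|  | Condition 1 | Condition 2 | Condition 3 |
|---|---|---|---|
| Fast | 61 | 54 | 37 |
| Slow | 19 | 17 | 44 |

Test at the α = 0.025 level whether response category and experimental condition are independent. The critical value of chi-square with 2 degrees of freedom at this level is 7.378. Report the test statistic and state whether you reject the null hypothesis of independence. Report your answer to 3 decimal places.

Row totals: 152, 80. Column totals: 80, 71, 81. Grand total N = 232.
Expected counts (row total × column total / N):
  Fast, Condition 1: 152×80/232 = 52.4138
  Fast, Condition 2: 152×71/232 = 46.5172
  Fast, Condition 3: 152×81/232 = 53.0690
  Slow, Condition 1: 80×80/232 = 27.5862
  Slow, Condition 2: 80×71/232 = 24.4828
  Slow, Condition 3: 80×81/232 = 27.9310
Contributions (O − E)²/E:
  (61 − 52.4138)²/52.4138 = 1.4066
  (54 − 46.5172)²/46.5172 = 1.2037
  (37 − 53.0690)²/53.0690 = 4.8656
  (19 − 27.5862)²/27.5862 = 2.6725
  (17 − 24.4828)²/24.4828 = 2.2870
  (44 − 27.9310)²/27.9310 = 9.2447
χ² = 1.4066 + 1.2037 + 4.8656 + 2.6725 + 2.2870 + 9.2447 = 21.680
df = (2−1)(3−1) = 2. Since 21.680 > 7.378, reject the null hypothesis of independence at α = 0.025.

21.680; reject H₀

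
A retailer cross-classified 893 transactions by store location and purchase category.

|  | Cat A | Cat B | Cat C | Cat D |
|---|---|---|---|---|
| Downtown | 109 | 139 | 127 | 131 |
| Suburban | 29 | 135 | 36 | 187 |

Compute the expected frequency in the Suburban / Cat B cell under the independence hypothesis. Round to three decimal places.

Row total (Suburban) = 387; column total (Cat B) = 274; grand total N = 893.
Expected count = (row total × column total) / N = 387 × 274 / 893 = 118.744.

118.744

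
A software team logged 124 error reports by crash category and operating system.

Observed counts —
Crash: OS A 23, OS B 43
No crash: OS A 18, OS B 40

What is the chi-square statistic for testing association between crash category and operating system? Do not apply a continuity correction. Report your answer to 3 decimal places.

Row totals: 66, 58. Column totals: 41, 83. Grand total N = 124.
Expected counts (row total × column total / N):
  Crash, OS A: 66×41/124 = 21.8226
  Crash, OS B: 66×83/124 = 44.1774
  No crash, OS A: 58×41/124 = 19.1774
  No crash, OS B: 58×83/124 = 38.8226
Contributions (O − E)²/E:
  (23 − 21.8226)²/21.8226 = 0.0635
  (43 − 44.1774)²/44.1774 = 0.0314
  (18 − 19.1774)²/19.1774 = 0.0723
  (40 − 38.8226)²/38.8226 = 0.0357
χ² = 0.0635 + 0.0314 + 0.0723 + 0.0357 = 0.203

0.203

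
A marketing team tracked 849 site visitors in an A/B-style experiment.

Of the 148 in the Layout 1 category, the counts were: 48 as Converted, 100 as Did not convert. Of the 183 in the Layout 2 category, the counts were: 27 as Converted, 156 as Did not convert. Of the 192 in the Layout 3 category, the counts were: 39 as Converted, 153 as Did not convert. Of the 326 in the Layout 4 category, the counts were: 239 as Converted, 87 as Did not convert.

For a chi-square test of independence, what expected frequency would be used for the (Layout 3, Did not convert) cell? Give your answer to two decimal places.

Row total (Layout 3) = 192; column total (Did not convert) = 496; grand total N = 849.
Expected count = (row total × column total) / N = 192 × 496 / 849 = 112.17.

112.17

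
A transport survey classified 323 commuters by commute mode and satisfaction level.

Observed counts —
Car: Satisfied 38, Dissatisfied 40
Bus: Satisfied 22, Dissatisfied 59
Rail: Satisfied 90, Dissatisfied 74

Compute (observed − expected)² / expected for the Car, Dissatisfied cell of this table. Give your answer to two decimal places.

0.08

Row total (Car) = 78; column total (Dissatisfied) = 173; N = 323.
Expected count E = 78 × 173 / 323 = 41.777.
Contribution = (O − E)²/E = (40 − 41.777)² / 41.777 = 0.08.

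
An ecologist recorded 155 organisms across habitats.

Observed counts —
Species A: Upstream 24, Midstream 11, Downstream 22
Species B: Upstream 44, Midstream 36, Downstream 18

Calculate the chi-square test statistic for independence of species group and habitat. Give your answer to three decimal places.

Row totals: 57, 98. Column totals: 68, 47, 40. Grand total N = 155.
Expected counts (row total × column total / N):
  Species A, Upstream: 57×68/155 = 25.0065
  Species A, Midstream: 57×47/155 = 17.2839
  Species A, Downstream: 57×40/155 = 14.7097
  Species B, Upstream: 98×68/155 = 42.9935
  Species B, Midstream: 98×47/155 = 29.7161
  Species B, Downstream: 98×40/155 = 25.2903
Contributions (O − E)²/E:
  (24 − 25.0065)²/25.0065 = 0.0405
  (11 − 17.2839)²/17.2839 = 2.2846
  (22 − 14.7097)²/14.7097 = 3.6132
  (44 − 42.9935)²/42.9935 = 0.0236
  (36 − 29.7161)²/29.7161 = 1.3288
  (18 − 25.2903)²/25.2903 = 2.1015
χ² = 0.0405 + 2.2846 + 3.6132 + 0.0236 + 1.3288 + 2.1015 = 9.392

9.392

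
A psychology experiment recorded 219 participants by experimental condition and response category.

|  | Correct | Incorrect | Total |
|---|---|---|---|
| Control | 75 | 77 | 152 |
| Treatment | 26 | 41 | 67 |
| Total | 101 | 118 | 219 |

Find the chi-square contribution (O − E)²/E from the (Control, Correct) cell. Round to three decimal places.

0.342

Row total (Control) = 152; column total (Correct) = 101; N = 219.
Expected count E = 152 × 101 / 219 = 70.1005.
Contribution = (O − E)²/E = (75 − 70.1005)² / 70.1005 = 0.342.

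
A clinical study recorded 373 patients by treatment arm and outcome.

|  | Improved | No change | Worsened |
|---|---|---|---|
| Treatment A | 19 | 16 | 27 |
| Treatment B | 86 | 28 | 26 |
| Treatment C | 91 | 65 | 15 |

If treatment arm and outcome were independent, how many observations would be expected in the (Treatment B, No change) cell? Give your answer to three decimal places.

40.912

Row total (Treatment B) = 140; column total (No change) = 109; grand total N = 373.
Expected count = (row total × column total) / N = 140 × 109 / 373 = 40.912.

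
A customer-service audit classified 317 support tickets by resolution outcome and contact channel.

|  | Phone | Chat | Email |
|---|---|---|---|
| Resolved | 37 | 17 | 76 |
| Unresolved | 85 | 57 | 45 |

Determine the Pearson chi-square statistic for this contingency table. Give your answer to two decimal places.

39.48

Row totals: 130, 187. Column totals: 122, 74, 121. Grand total N = 317.
Expected counts (row total × column total / N):
  Resolved, Phone: 130×122/317 = 50.032
  Resolved, Chat: 130×74/317 = 30.347
  Resolved, Email: 130×121/317 = 49.621
  Unresolved, Phone: 187×122/317 = 71.968
  Unresolved, Chat: 187×74/317 = 43.653
  Unresolved, Email: 187×121/317 = 71.379
Contributions (O − E)²/E:
  (37 − 50.032)²/50.032 = 3.3945
  (17 − 30.347)²/30.347 = 5.8702
  (76 − 49.621)²/49.621 = 14.0233
  (85 − 71.968)²/71.968 = 2.3598
  (57 − 43.653)²/43.653 = 4.0809
  (45 − 71.379)²/71.379 = 9.7487
χ² = 3.3945 + 5.8702 + 14.0233 + 2.3598 + 4.0809 + 9.7487 = 39.48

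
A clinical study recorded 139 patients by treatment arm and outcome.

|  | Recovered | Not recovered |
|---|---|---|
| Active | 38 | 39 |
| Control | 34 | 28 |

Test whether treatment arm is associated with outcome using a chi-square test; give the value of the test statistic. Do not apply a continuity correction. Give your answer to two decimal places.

Row totals: 77, 62. Column totals: 72, 67. Grand total N = 139.
Expected counts (row total × column total / N):
  Active, Recovered: 77×72/139 = 39.885
  Active, Not recovered: 77×67/139 = 37.115
  Control, Recovered: 62×72/139 = 32.115
  Control, Not recovered: 62×67/139 = 29.885
Contributions (O − E)²/E:
  (38 − 39.885)²/39.885 = 0.0891
  (39 − 37.115)²/37.115 = 0.0957
  (34 − 32.115)²/32.115 = 0.1106
  (28 − 29.885)²/29.885 = 0.1189
χ² = 0.0891 + 0.0957 + 0.1106 + 0.1189 = 0.41

0.41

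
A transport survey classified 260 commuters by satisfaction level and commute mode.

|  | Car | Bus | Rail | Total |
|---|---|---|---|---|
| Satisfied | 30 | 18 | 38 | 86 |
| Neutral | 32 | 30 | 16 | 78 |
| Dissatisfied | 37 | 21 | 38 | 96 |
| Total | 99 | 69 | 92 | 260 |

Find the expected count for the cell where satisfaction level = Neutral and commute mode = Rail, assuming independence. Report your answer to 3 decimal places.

Row total (Neutral) = 78; column total (Rail) = 92; grand total N = 260.
Expected count = (row total × column total) / N = 78 × 92 / 260 = 27.600.

27.600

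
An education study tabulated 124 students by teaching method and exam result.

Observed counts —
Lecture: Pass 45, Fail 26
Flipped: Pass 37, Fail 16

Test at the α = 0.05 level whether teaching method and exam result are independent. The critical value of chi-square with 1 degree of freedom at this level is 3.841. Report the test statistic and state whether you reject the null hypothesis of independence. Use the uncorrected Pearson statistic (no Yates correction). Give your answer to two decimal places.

0.56; fail to reject H₀

Row totals: 71, 53. Column totals: 82, 42. Grand total N = 124.
Expected counts (row total × column total / N):
  Lecture, Pass: 71×82/124 = 46.952
  Lecture, Fail: 71×42/124 = 24.048
  Flipped, Pass: 53×82/124 = 35.048
  Flipped, Fail: 53×42/124 = 17.952
Contributions (O − E)²/E:
  (45 − 46.952)²/46.952 = 0.0812
  (26 − 24.048)²/24.048 = 0.1584
  (37 − 35.048)²/35.048 = 0.1087
  (16 − 17.952)²/17.952 = 0.2122
χ² = 0.0812 + 0.1584 + 0.1087 + 0.2122 = 0.56
df = (2−1)(2−1) = 1. Since 0.56 < 3.841, fail to reject the null hypothesis of independence at α = 0.05.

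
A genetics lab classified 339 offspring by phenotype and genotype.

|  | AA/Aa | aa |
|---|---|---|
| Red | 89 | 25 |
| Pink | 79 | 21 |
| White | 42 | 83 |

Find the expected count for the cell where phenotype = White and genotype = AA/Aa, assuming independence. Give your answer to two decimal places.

Row total (White) = 125; column total (AA/Aa) = 210; grand total N = 339.
Expected count = (row total × column total) / N = 125 × 210 / 339 = 77.43.

77.43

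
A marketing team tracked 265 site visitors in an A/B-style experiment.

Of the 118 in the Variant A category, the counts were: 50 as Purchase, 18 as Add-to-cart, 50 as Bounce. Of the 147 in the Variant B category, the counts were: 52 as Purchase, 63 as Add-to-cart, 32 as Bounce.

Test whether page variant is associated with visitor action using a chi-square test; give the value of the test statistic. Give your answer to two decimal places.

Row totals: 118, 147. Column totals: 102, 81, 82. Grand total N = 265.
Expected counts (row total × column total / N):
  Variant A, Purchase: 118×102/265 = 45.419
  Variant A, Add-to-cart: 118×81/265 = 36.068
  Variant A, Bounce: 118×82/265 = 36.513
  Variant B, Purchase: 147×102/265 = 56.581
  Variant B, Add-to-cart: 147×81/265 = 44.932
  Variant B, Bounce: 147×82/265 = 45.487
Contributions (O − E)²/E:
  (50 − 45.419)²/45.419 = 0.4620
  (18 − 36.068)²/36.068 = 9.0510
  (50 − 36.513)²/36.513 = 4.9818
  (52 − 56.581)²/56.581 = 0.3709
  (63 − 44.932)²/44.932 = 7.2655
  (32 − 45.487)²/45.487 = 3.9989
χ² = 0.4620 + 9.0510 + 4.9818 + 0.3709 + 7.2655 + 3.9989 = 26.13

26.13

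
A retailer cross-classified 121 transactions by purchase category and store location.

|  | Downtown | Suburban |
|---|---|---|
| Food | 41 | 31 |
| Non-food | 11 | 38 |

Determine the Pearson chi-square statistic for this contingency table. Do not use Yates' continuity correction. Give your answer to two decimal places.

14.16

Row totals: 72, 49. Column totals: 52, 69. Grand total N = 121.
Expected counts (row total × column total / N):
  Food, Downtown: 72×52/121 = 30.942
  Food, Suburban: 72×69/121 = 41.058
  Non-food, Downtown: 49×52/121 = 21.058
  Non-food, Suburban: 49×69/121 = 27.942
Contributions (O − E)²/E:
  (41 − 30.942)²/30.942 = 3.2695
  (31 − 41.058)²/41.058 = 2.4639
  (11 − 21.058)²/21.058 = 4.8040
  (38 − 27.942)²/27.942 = 3.6205
χ² = 3.2695 + 2.4639 + 4.8040 + 3.6205 = 14.16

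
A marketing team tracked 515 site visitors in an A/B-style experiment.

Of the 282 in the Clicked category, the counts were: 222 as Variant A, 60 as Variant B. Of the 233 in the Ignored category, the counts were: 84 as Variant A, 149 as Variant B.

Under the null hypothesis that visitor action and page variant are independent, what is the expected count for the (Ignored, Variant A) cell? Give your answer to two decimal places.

Row total (Ignored) = 233; column total (Variant A) = 306; grand total N = 515.
Expected count = (row total × column total) / N = 233 × 306 / 515 = 138.44.

138.44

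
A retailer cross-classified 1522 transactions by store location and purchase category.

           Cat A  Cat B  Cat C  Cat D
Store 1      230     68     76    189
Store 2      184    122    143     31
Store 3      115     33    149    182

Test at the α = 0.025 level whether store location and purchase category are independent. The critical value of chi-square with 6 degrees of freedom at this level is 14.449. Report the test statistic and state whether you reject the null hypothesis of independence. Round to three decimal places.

233.848; reject H₀

Row totals: 563, 480, 479. Column totals: 529, 223, 368, 402. Grand total N = 1522.
Expected counts (row total × column total / N):
  Store 1, Cat A: 563×529/1522 = 195.6813
  Store 1, Cat B: 563×223/1522 = 82.4895
  Store 1, Cat C: 563×368/1522 = 136.1261
  Store 1, Cat D: 563×402/1522 = 148.7030
  Store 2, Cat A: 480×529/1522 = 166.8331
  Store 2, Cat B: 480×223/1522 = 70.3285
  Store 2, Cat C: 480×368/1522 = 116.0578
  Store 2, Cat D: 480×402/1522 = 126.7806
  Store 3, Cat A: 479×529/1522 = 166.4855
  Store 3, Cat B: 479×223/1522 = 70.1820
  Store 3, Cat C: 479×368/1522 = 115.8160
  Store 3, Cat D: 479×402/1522 = 126.5164
Contributions (O − E)²/E:
  (230 − 195.6813)²/195.6813 = 6.0188
  (68 − 82.4895)²/82.4895 = 2.5451
  (76 − 136.1261)²/136.1261 = 26.5573
  (189 − 148.7030)²/148.7030 = 10.9201
  (184 − 166.8331)²/166.8331 = 1.7665
  (122 − 70.3285)²/70.3285 = 37.9639
  (143 − 116.0578)²/116.0578 = 6.2545
  (31 − 126.7806)²/126.7806 = 72.3606
  (115 − 166.4855)²/166.4855 = 15.9218
  (33 − 70.1820)²/70.1820 = 19.6988
  (149 − 115.8160)²/115.8160 = 9.5080
  (182 − 126.5164)²/126.5164 = 24.3323
χ² = 6.0188 + 2.5451 + 26.5573 + 10.9201 + 1.7665 + 37.9639 + 6.2545 + 72.3606 + 15.9218 + 19.6988 + 9.5080 + 24.3323 = 233.848
df = (3−1)(4−1) = 6. Since 233.848 > 14.449, reject the null hypothesis of independence at α = 0.025.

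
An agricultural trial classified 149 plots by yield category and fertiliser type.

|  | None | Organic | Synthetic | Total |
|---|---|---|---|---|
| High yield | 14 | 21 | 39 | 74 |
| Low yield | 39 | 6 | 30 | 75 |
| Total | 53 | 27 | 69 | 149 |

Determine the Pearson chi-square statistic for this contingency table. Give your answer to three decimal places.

21.294

Grand total N = 149.
Expected counts (row total × column total / N):
  High yield, None: 74×53/149 = 26.3221
  High yield, Organic: 74×27/149 = 13.4094
  High yield, Synthetic: 74×69/149 = 34.2685
  Low yield, None: 75×53/149 = 26.6779
  Low yield, Organic: 75×27/149 = 13.5906
  Low yield, Synthetic: 75×69/149 = 34.7315
Contributions (O − E)²/E:
  (14 − 26.3221)²/26.3221 = 5.7683
  (21 − 13.4094)²/13.4094 = 4.2968
  (39 − 34.2685)²/34.2685 = 0.6533
  (39 − 26.6779)²/26.6779 = 5.6914
  (6 − 13.5906)²/13.5906 = 4.2395
  (30 − 34.7315)²/34.7315 = 0.6446
χ² = 5.7683 + 4.2968 + 0.6533 + 5.6914 + 4.2395 + 0.6446 = 21.294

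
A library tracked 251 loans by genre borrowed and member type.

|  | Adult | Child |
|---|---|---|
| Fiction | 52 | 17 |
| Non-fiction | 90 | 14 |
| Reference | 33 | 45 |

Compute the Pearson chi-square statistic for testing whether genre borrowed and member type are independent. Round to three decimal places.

42.739

Row totals: 69, 104, 78. Column totals: 175, 76. Grand total N = 251.
Expected counts (row total × column total / N):
  Fiction, Adult: 69×175/251 = 48.1076
  Fiction, Child: 69×76/251 = 20.8924
  Non-fiction, Adult: 104×175/251 = 72.5100
  Non-fiction, Child: 104×76/251 = 31.4900
  Reference, Adult: 78×175/251 = 54.3825
  Reference, Child: 78×76/251 = 23.6175
Contributions (O − E)²/E:
  (52 − 48.1076)²/48.1076 = 0.3149
  (17 − 20.8924)²/20.8924 = 0.7252
  (90 − 72.5100)²/72.5100 = 4.2187
  (14 − 31.4900)²/31.4900 = 9.7142
  (33 − 54.3825)²/54.3825 = 8.4073
  (45 − 23.6175)²/23.6175 = 19.3590
χ² = 0.3149 + 0.7252 + 4.2187 + 9.7142 + 8.4073 + 19.3590 = 42.739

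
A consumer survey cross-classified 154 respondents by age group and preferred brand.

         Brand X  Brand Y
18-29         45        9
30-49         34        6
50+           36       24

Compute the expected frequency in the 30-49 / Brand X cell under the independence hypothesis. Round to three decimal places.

Row total (30-49) = 40; column total (Brand X) = 115; grand total N = 154.
Expected count = (row total × column total) / N = 40 × 115 / 154 = 29.870.

29.870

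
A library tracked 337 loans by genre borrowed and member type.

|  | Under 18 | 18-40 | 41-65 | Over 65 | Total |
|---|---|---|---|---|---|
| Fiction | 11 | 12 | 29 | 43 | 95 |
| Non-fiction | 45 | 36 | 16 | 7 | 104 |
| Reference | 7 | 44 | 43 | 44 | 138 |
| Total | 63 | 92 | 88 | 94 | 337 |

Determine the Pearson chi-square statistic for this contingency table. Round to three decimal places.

Grand total N = 337.
Expected counts (row total × column total / N):
  Fiction, Under 18: 95×63/337 = 17.75964
  Fiction, 18-40: 95×92/337 = 25.93472
  Fiction, 41-65: 95×88/337 = 24.80712
  Fiction, Over 65: 95×94/337 = 26.49852
  Non-fiction, Under 18: 104×63/337 = 19.44214
  Non-fiction, 18-40: 104×92/337 = 28.39169
  Non-fiction, 41-65: 104×88/337 = 27.15727
  Non-fiction, Over 65: 104×94/337 = 29.00890
  Reference, Under 18: 138×63/337 = 25.79822
  Reference, 18-40: 138×92/337 = 37.67359
  Reference, 41-65: 138×88/337 = 36.03561
  Reference, Over 65: 138×94/337 = 38.49258
Contributions (O − E)²/E:
  (11 − 17.75964)²/17.75964 = 2.5728
  (12 − 25.93472)²/25.93472 = 7.4871
  (29 − 24.80712)²/24.80712 = 0.7087
  (43 − 26.49852)²/26.49852 = 10.2760
  (45 − 19.44214)²/19.44214 = 33.5973
  (36 − 28.39169)²/28.39169 = 2.0388
  (16 − 27.15727)²/27.15727 = 4.5838
  (7 − 29.00890)²/29.00890 = 16.6980
  (7 − 25.79822)²/25.79822 = 13.6976
  (44 − 37.67359)²/37.67359 = 1.0624
  (43 − 36.03561)²/36.03561 = 1.3460
  (44 − 38.49258)²/38.49258 = 0.7880
χ² = 2.5728 + 7.4871 + 0.7087 + 10.2760 + 33.5973 + 2.0388 + 4.5838 + 16.6980 + 13.6976 + 1.0624 + 1.3460 + 0.7880 = 94.857

94.857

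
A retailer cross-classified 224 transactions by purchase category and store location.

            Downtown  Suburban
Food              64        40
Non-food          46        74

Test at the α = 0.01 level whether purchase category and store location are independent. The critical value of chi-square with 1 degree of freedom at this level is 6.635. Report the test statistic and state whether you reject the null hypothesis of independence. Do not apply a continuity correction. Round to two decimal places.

12.00; reject H₀

Row totals: 104, 120. Column totals: 110, 114. Grand total N = 224.
Expected counts (row total × column total / N):
  Food, Downtown: 104×110/224 = 51.071
  Food, Suburban: 104×114/224 = 52.929
  Non-food, Downtown: 120×110/224 = 58.929
  Non-food, Suburban: 120×114/224 = 61.071
Contributions (O − E)²/E:
  (64 − 51.071)²/51.071 = 3.2731
  (40 − 52.929)²/52.929 = 3.1582
  (46 − 58.929)²/58.929 = 2.8366
  (74 − 61.071)²/61.071 = 2.7371
χ² = 3.2731 + 3.1582 + 2.8366 + 2.7371 = 12.00
df = (2−1)(2−1) = 1. Since 12.00 > 6.635, reject the null hypothesis of independence at α = 0.01.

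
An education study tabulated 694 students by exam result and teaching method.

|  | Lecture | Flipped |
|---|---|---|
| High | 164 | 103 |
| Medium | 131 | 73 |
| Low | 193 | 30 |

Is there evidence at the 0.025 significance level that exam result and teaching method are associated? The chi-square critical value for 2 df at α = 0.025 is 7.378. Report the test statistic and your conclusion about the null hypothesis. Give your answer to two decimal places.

Row totals: 267, 204, 223. Column totals: 488, 206. Grand total N = 694.
Expected counts (row total × column total / N):
  High, Lecture: 267×488/694 = 187.7464
  High, Flipped: 267×206/694 = 79.2536
  Medium, Lecture: 204×488/694 = 143.4467
  Medium, Flipped: 204×206/694 = 60.5533
  Low, Lecture: 223×488/694 = 156.8069
  Low, Flipped: 223×206/694 = 66.1931
Contributions (O − E)²/E:
  (164 − 187.7464)²/187.7464 = 3.0035
  (103 − 79.2536)²/79.2536 = 7.1150
  (131 − 143.4467)²/143.4467 = 1.0800
  (73 − 60.5533)²/60.5533 = 2.5584
  (193 − 156.8069)²/156.8069 = 8.3538
  (30 − 66.1931)²/66.1931 = 19.7897
χ² = 3.0035 + 7.1150 + 1.0800 + 2.5584 + 8.3538 + 19.7897 = 41.90
df = (3−1)(2−1) = 2. Since 41.90 > 7.378, reject the null hypothesis of independence at α = 0.025.

41.90; reject H₀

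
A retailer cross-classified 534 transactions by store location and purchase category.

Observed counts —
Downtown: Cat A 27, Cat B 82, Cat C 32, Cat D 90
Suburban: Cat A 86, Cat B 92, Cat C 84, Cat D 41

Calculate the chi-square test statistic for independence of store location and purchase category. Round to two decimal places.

Row totals: 231, 303. Column totals: 113, 174, 116, 131. Grand total N = 534.
Expected counts (row total × column total / N):
  Downtown, Cat A: 231×113/534 = 48.882
  Downtown, Cat B: 231×174/534 = 75.270
  Downtown, Cat C: 231×116/534 = 50.180
  Downtown, Cat D: 231×131/534 = 56.669
  Suburban, Cat A: 303×113/534 = 64.118
  Suburban, Cat B: 303×174/534 = 98.730
  Suburban, Cat C: 303×116/534 = 65.820
  Suburban, Cat D: 303×131/534 = 74.331
Contributions (O − E)²/E:
  (27 − 48.882)²/48.882 = 9.7955
  (82 − 75.270)²/75.270 = 0.6017
  (32 − 50.180)²/50.180 = 6.5865
  (90 − 56.669)²/56.669 = 19.6043
  (86 − 64.118)²/64.118 = 7.4678
  (92 − 98.730)²/98.730 = 0.4588
  (84 − 65.820)²/65.820 = 5.0215
  (41 − 74.331)²/74.331 = 14.9461
χ² = 9.7955 + 0.6017 + 6.5865 + 19.6043 + 7.4678 + 0.4588 + 5.0215 + 14.9461 = 64.48

64.48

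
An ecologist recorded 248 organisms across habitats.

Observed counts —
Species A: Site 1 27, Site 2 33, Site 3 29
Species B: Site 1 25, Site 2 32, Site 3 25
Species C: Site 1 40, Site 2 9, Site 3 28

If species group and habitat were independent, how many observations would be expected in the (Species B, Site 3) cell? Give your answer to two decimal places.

Row total (Species B) = 82; column total (Site 3) = 82; grand total N = 248.
Expected count = (row total × column total) / N = 82 × 82 / 248 = 27.11.

27.11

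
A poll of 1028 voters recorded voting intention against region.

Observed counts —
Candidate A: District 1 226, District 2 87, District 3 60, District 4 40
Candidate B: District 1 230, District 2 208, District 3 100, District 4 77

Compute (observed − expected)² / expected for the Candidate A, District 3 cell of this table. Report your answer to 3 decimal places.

Row total (Candidate A) = 413; column total (District 3) = 160; N = 1028.
Expected count E = 413 × 160 / 1028 = 64.2802.
Contribution = (O − E)²/E = (60 − 64.2802)² / 64.2802 = 0.285.

0.285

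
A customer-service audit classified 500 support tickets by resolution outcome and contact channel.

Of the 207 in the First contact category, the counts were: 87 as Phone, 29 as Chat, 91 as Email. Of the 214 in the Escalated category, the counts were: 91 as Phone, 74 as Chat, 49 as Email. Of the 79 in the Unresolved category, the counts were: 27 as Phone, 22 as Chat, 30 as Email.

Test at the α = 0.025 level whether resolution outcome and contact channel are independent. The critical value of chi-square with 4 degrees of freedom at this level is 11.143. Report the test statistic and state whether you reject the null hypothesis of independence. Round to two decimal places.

Row totals: 207, 214, 79. Column totals: 205, 125, 170. Grand total N = 500.
Expected counts (row total × column total / N):
  First contact, Phone: 207×205/500 = 84.870
  First contact, Chat: 207×125/500 = 51.750
  First contact, Email: 207×170/500 = 70.380
  Escalated, Phone: 214×205/500 = 87.740
  Escalated, Chat: 214×125/500 = 53.500
  Escalated, Email: 214×170/500 = 72.760
  Unresolved, Phone: 79×205/500 = 32.390
  Unresolved, Chat: 79×125/500 = 19.750
  Unresolved, Email: 79×170/500 = 26.860
Contributions (O − E)²/E:
  (87 − 84.870)²/84.870 = 0.0535
  (29 − 51.750)²/51.750 = 10.0012
  (91 − 70.380)²/70.380 = 6.0413
  (91 − 87.740)²/87.740 = 0.1211
  (74 − 53.500)²/53.500 = 7.8551
  (49 − 72.760)²/72.760 = 7.7589
  (27 − 32.390)²/32.390 = 0.8969
  (22 − 19.750)²/19.750 = 0.2563
  (30 − 26.860)²/26.860 = 0.3671
χ² = 0.0535 + 10.0012 + 6.0413 + 0.1211 + 7.8551 + 7.7589 + 0.8969 + 0.2563 + 0.3671 = 33.35
df = (3−1)(3−1) = 4. Since 33.35 > 11.143, reject the null hypothesis of independence at α = 0.025.

33.35; reject H₀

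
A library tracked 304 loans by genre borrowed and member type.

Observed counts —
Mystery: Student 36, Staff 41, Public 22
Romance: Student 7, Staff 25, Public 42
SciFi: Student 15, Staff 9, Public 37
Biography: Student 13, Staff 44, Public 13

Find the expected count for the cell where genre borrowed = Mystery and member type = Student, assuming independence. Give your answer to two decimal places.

23.12

Row total (Mystery) = 99; column total (Student) = 71; grand total N = 304.
Expected count = (row total × column total) / N = 99 × 71 / 304 = 23.12.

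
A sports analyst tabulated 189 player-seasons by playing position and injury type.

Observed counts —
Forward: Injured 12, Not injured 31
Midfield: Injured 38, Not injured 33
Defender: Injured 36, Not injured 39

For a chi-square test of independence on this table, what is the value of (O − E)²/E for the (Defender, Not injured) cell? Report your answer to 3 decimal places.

0.086

Row total (Defender) = 75; column total (Not injured) = 103; N = 189.
Expected count E = 75 × 103 / 189 = 40.8730.
Contribution = (O − E)²/E = (39 − 40.8730)² / 40.8730 = 0.086.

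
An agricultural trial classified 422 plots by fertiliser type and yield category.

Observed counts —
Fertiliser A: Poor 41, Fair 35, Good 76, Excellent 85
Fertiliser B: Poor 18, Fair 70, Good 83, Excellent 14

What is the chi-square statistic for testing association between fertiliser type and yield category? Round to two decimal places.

Row totals: 237, 185. Column totals: 59, 105, 159, 99. Grand total N = 422.
Expected counts (row total × column total / N):
  Fertiliser A, Poor: 237×59/422 = 33.135
  Fertiliser A, Fair: 237×105/422 = 58.969
  Fertiliser A, Good: 237×159/422 = 89.296
  Fertiliser A, Excellent: 237×99/422 = 55.600
  Fertiliser B, Poor: 185×59/422 = 25.865
  Fertiliser B, Fair: 185×105/422 = 46.031
  Fertiliser B, Good: 185×159/422 = 69.704
  Fertiliser B, Excellent: 185×99/422 = 43.400
Contributions (O − E)²/E:
  (41 − 33.135)²/33.135 = 1.8669
  (35 − 58.969)²/58.969 = 9.7426
  (76 − 89.296)²/89.296 = 1.9797
  (85 − 55.600)²/55.600 = 15.5460
  (18 − 25.865)²/25.865 = 2.3916
  (70 − 46.031)²/46.031 = 12.4810
  (83 − 69.704)²/69.704 = 2.5362
  (14 − 43.400)²/43.400 = 19.9161
χ² = 1.8669 + 9.7426 + 1.9797 + 15.5460 + 2.3916 + 12.4810 + 2.5362 + 19.9161 = 66.46

66.46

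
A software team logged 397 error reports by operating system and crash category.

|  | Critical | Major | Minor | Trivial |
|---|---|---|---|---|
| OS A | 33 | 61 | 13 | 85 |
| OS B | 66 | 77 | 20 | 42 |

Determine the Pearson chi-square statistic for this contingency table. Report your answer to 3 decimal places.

28.504

Row totals: 192, 205. Column totals: 99, 138, 33, 127. Grand total N = 397.
Expected counts (row total × column total / N):
  OS A, Critical: 192×99/397 = 47.8791
  OS A, Major: 192×138/397 = 66.7406
  OS A, Minor: 192×33/397 = 15.9597
  OS A, Trivial: 192×127/397 = 61.4207
  OS B, Critical: 205×99/397 = 51.1209
  OS B, Major: 205×138/397 = 71.2594
  OS B, Minor: 205×33/397 = 17.0403
  OS B, Trivial: 205×127/397 = 65.5793
Contributions (O − E)²/E:
  (33 − 47.8791)²/47.8791 = 4.6239
  (61 − 66.7406)²/66.7406 = 0.4938
  (13 − 15.9597)²/15.9597 = 0.5489
  (85 − 61.4207)²/61.4207 = 9.0521
  (66 − 51.1209)²/51.1209 = 4.3307
  (77 − 71.2594)²/71.2594 = 0.4625
  (20 − 17.0403)²/17.0403 = 0.5141
  (42 − 65.5793)²/65.5793 = 8.4780
χ² = 4.6239 + 0.4938 + 0.5489 + 9.0521 + 4.3307 + 0.4625 + 0.5141 + 8.4780 = 28.504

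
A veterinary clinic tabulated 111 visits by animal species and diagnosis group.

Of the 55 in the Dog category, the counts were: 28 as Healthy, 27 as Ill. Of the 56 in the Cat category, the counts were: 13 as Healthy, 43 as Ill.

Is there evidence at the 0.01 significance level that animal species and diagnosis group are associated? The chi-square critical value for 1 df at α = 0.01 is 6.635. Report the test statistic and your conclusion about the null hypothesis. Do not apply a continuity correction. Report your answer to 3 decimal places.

Row totals: 55, 56. Column totals: 41, 70. Grand total N = 111.
Expected counts (row total × column total / N):
  Dog, Healthy: 55×41/111 = 20.3153
  Dog, Ill: 55×70/111 = 34.6847
  Cat, Healthy: 56×41/111 = 20.6847
  Cat, Ill: 56×70/111 = 35.3153
Contributions (O − E)²/E:
  (28 − 20.3153)²/20.3153 = 2.9069
  (27 − 34.6847)²/34.6847 = 1.7026
  (13 − 20.6847)²/20.6847 = 2.8550
  (43 − 35.3153)²/35.3153 = 1.6722
χ² = 2.9069 + 1.7026 + 2.8550 + 1.6722 = 9.137
df = (2−1)(2−1) = 1. Since 9.137 > 6.635, reject the null hypothesis of independence at α = 0.01.

9.137; reject H₀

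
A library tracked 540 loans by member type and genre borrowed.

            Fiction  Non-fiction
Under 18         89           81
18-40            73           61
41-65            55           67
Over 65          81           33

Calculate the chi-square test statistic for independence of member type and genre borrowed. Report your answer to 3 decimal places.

Row totals: 170, 134, 122, 114. Column totals: 298, 242. Grand total N = 540.
Expected counts (row total × column total / N):
  Under 18, Fiction: 170×298/540 = 93.8148
  Under 18, Non-fiction: 170×242/540 = 76.1852
  18-40, Fiction: 134×298/540 = 73.9481
  18-40, Non-fiction: 134×242/540 = 60.0519
  41-65, Fiction: 122×298/540 = 67.3259
  41-65, Non-fiction: 122×242/540 = 54.6741
  Over 65, Fiction: 114×298/540 = 62.9111
  Over 65, Non-fiction: 114×242/540 = 51.0889
Contributions (O − E)²/E:
  (89 − 93.8148)²/93.8148 = 0.2471
  (81 − 76.1852)²/76.1852 = 0.3043
  (73 − 73.9481)²/73.9481 = 0.0122
  (61 − 60.0519)²/60.0519 = 0.0150
  (55 − 67.3259)²/67.3259 = 2.2566
  (67 − 54.6741)²/54.6741 = 2.7788
  (81 − 62.9111)²/62.9111 = 5.2011
  (33 − 51.0889)²/51.0889 = 6.4047
χ² = 0.2471 + 0.3043 + 0.0122 + 0.0150 + 2.2566 + 2.7788 + 5.2011 + 6.4047 = 17.220

17.220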